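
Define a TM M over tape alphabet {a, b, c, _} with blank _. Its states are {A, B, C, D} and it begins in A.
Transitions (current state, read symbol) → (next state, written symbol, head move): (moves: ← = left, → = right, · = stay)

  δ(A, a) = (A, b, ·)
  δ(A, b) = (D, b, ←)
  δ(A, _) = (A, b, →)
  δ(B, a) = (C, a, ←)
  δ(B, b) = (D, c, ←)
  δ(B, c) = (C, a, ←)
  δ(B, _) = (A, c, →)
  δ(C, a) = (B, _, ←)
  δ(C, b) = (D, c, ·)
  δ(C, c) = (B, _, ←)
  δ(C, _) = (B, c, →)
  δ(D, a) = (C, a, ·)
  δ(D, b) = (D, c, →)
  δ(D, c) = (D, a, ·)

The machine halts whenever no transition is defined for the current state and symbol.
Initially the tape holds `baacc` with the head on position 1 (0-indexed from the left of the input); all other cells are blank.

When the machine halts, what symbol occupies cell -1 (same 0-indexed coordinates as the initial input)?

c

state=A head=1 tape=_b[a]acc   (A,a)→(A,b,·)
state=A head=1 tape=_b[b]acc   (A,b)→(D,b,←)
state=D head=0 tape=_[b]bacc   (D,b)→(D,c,→)
state=D head=1 tape=_c[b]acc   (D,b)→(D,c,→)
state=D head=2 tape=_cc[a]cc   (D,a)→(C,a,·)
state=C head=2 tape=_cc[a]cc   (C,a)→(B,_,←)
state=B head=1 tape=_c[c]_cc   (B,c)→(C,a,←)
state=C head=0 tape=_[c]a_cc   (C,c)→(B,_,←)
state=B head=-1 tape=[_]_a_cc   (B,_)→(A,c,→)
state=A head=0 tape=c[_]a_cc   (A,_)→(A,b,→)
state=A head=1 tape=cb[a]_cc   (A,a)→(A,b,·)
state=A head=1 tape=cb[b]_cc   (A,b)→(D,b,←)
state=D head=0 tape=c[b]b_cc   (D,b)→(D,c,→)
state=D head=1 tape=cc[b]_cc   (D,b)→(D,c,→)
state=D head=2 tape=ccc[_]cc
Cell -1 holds c when M halts.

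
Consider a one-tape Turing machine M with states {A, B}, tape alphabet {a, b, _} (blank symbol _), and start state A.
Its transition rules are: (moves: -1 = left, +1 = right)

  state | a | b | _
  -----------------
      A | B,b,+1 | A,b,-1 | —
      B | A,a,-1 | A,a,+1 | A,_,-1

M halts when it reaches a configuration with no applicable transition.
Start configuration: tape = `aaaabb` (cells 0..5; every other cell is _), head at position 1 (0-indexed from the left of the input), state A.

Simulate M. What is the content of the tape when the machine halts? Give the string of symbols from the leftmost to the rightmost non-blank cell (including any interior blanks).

A | a[a]aabb_   read a → write b, move +1, go to B
B | ab[a]abb_   read a → write a, move -1, go to A
A | a[b]aabb_   read b → write b, move -1, go to A
A | [a]baabb_   read a → write b, move +1, go to B
B | b[b]aabb_   read b → write a, move +1, go to A
A | ba[a]abb_   read a → write b, move +1, go to B
B | bab[a]bb_   read a → write a, move -1, go to A
A | ba[b]abb_   read b → write b, move -1, go to A
A | b[a]babb_   read a → write b, move +1, go to B
B | bb[b]abb_   read b → write a, move +1, go to A
A | bba[a]bb_   read a → write b, move +1, go to B
B | bbab[b]b_   read b → write a, move +1, go to A
A | bbaba[b]_   read b → write b, move -1, go to A
A | bbab[a]b_   read a → write b, move +1, go to B
B | bbabb[b]_   read b → write a, move +1, go to A
A | bbabba[_]
The non-blank tape span at halt is bbabba.

bbabba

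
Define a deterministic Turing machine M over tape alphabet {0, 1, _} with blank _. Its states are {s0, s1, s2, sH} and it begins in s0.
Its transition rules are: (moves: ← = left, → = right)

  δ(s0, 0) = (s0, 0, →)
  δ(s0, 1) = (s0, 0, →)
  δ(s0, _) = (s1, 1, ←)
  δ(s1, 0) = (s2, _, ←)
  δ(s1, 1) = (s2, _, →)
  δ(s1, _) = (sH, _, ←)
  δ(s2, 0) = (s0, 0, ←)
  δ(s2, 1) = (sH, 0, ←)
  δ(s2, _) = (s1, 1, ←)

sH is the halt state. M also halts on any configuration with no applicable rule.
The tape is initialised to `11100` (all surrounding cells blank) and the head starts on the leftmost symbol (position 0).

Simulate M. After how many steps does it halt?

s0 | ___[1]1100_   read 1 → write 0, move →, go to s0
s0 | ___0[1]100_   read 1 → write 0, move →, go to s0
s0 | ___00[1]00_   read 1 → write 0, move →, go to s0
s0 | ___000[0]0_   read 0 → write 0, move →, go to s0
s0 | ___0000[0]_   read 0 → write 0, move →, go to s0
s0 | ___00000[_]   read _ → write 1, move ←, go to s1
s1 | ___0000[0]1   read 0 → write _, move ←, go to s2
s2 | ___000[0]_1   read 0 → write 0, move ←, go to s0
s0 | ___00[0]0_1   read 0 → write 0, move →, go to s0
s0 | ___000[0]_1   read 0 → write 0, move →, go to s0
s0 | ___0000[_]1   read _ → write 1, move ←, go to s1
s1 | ___000[0]11   read 0 → write _, move ←, go to s2
s2 | ___00[0]_11   read 0 → write 0, move ←, go to s0
s0 | ___0[0]0_11   read 0 → write 0, move →, go to s0
s0 | ___00[0]_11   read 0 → write 0, move →, go to s0
s0 | ___000[_]11   read _ → write 1, move ←, go to s1
s1 | ___00[0]111   read 0 → write _, move ←, go to s2
s2 | ___0[0]_111   read 0 → write 0, move ←, go to s0
s0 | ___[0]0_111   read 0 → write 0, move →, go to s0
s0 | ___0[0]_111   read 0 → write 0, move →, go to s0
s0 | ___00[_]111   read _ → write 1, move ←, go to s1
s1 | ___0[0]1111   read 0 → write _, move ←, go to s2
s2 | ___[0]_1111   read 0 → write 0, move ←, go to s0
s0 | __[_]0_1111   read _ → write 1, move ←, go to s1
s1 | _[_]10_1111   read _ → write _, move ←, go to sH
sH | [_]_10_1111
M halts after 25 transitions.

25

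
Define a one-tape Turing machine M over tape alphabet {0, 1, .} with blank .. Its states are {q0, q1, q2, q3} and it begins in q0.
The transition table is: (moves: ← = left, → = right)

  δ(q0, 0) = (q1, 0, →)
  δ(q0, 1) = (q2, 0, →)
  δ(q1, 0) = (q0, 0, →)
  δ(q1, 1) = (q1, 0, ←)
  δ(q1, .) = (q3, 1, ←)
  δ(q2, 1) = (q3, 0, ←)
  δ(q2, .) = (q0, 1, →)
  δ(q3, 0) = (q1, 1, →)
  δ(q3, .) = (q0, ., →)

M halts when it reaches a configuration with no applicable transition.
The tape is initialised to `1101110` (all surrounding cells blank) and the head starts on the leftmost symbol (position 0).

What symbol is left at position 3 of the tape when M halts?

0

state=q0 head=0 tape=[1]101110.   (q0,1)→(q2,0,→)
state=q2 head=1 tape=0[1]01110.   (q2,1)→(q3,0,←)
state=q3 head=0 tape=[0]001110.   (q3,0)→(q1,1,→)
state=q1 head=1 tape=1[0]01110.   (q1,0)→(q0,0,→)
state=q0 head=2 tape=10[0]1110.   (q0,0)→(q1,0,→)
state=q1 head=3 tape=100[1]110.   (q1,1)→(q1,0,←)
state=q1 head=2 tape=10[0]0110.   (q1,0)→(q0,0,→)
state=q0 head=3 tape=100[0]110.   (q0,0)→(q1,0,→)
state=q1 head=4 tape=1000[1]10.   (q1,1)→(q1,0,←)
state=q1 head=3 tape=100[0]010.   (q1,0)→(q0,0,→)
state=q0 head=4 tape=1000[0]10.   (q0,0)→(q1,0,→)
state=q1 head=5 tape=10000[1]0.   (q1,1)→(q1,0,←)
state=q1 head=4 tape=1000[0]00.   (q1,0)→(q0,0,→)
state=q0 head=5 tape=10000[0]0.   (q0,0)→(q1,0,→)
state=q1 head=6 tape=100000[0].   (q1,0)→(q0,0,→)
state=q0 head=7 tape=1000000[.]
Cell 3 holds 0 when M halts.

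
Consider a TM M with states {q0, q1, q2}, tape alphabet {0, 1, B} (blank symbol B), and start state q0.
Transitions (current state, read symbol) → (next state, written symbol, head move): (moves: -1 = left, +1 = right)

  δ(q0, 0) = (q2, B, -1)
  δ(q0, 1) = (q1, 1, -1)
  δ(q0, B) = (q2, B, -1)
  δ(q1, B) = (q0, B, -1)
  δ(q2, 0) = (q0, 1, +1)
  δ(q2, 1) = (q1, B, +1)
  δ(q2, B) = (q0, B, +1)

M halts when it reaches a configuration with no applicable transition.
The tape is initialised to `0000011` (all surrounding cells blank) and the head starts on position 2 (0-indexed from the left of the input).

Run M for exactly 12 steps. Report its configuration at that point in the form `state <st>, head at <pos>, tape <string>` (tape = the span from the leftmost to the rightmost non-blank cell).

q0 | B00[0]0011   read 0 → write B, move -1, go to q2
q2 | B0[0]B0011   read 0 → write 1, move +1, go to q0
q0 | B01[B]0011   read B → write B, move -1, go to q2
q2 | B0[1]B0011   read 1 → write B, move +1, go to q1
q1 | B0B[B]0011   read B → write B, move -1, go to q0
q0 | B0[B]B0011   read B → write B, move -1, go to q2
q2 | B[0]BB0011   read 0 → write 1, move +1, go to q0
q0 | B1[B]B0011   read B → write B, move -1, go to q2
q2 | B[1]BB0011   read 1 → write B, move +1, go to q1
q1 | BB[B]B0011   read B → write B, move -1, go to q0
q0 | B[B]BB0011   read B → write B, move -1, go to q2
q2 | [B]BBB0011   read B → write B, move +1, go to q0
q0 | B[B]BB0011
After 12 steps: state q0, head at 0, tape 0011.

state q0, head at 0, tape 0011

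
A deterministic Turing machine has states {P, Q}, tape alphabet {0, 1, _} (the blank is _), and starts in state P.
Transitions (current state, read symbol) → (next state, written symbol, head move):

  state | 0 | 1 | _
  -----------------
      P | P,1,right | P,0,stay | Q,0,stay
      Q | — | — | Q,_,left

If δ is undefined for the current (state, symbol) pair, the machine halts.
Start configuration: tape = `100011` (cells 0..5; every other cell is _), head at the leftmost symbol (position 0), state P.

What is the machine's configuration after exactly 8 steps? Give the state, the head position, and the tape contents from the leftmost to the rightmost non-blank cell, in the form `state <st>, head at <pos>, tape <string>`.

state=P head=0 tape=[1]00011   (P,1)→(P,0,stay)
state=P head=0 tape=[0]00011   (P,0)→(P,1,right)
state=P head=1 tape=1[0]0011   (P,0)→(P,1,right)
state=P head=2 tape=11[0]011   (P,0)→(P,1,right)
state=P head=3 tape=111[0]11   (P,0)→(P,1,right)
state=P head=4 tape=1111[1]1   (P,1)→(P,0,stay)
state=P head=4 tape=1111[0]1   (P,0)→(P,1,right)
state=P head=5 tape=11111[1]   (P,1)→(P,0,stay)
state=P head=5 tape=11111[0]
After 8 steps: state P, head at 5, tape 111110.

state P, head at 5, tape 111110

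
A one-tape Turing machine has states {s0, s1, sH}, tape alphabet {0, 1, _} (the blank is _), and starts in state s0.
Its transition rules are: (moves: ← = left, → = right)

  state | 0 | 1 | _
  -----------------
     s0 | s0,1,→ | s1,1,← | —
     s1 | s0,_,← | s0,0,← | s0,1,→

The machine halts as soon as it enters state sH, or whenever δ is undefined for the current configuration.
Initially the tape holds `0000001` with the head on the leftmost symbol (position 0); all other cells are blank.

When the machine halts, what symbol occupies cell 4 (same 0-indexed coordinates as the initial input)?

1

state=s0 head=0 tape=__[0]000001   (s0,0)→(s0,1,→)
state=s0 head=1 tape=__1[0]00001   (s0,0)→(s0,1,→)
state=s0 head=2 tape=__11[0]0001   (s0,0)→(s0,1,→)
state=s0 head=3 tape=__111[0]001   (s0,0)→(s0,1,→)
state=s0 head=4 tape=__1111[0]01   (s0,0)→(s0,1,→)
state=s0 head=5 tape=__11111[0]1   (s0,0)→(s0,1,→)
state=s0 head=6 tape=__111111[1]   (s0,1)→(s1,1,←)
state=s1 head=5 tape=__11111[1]1   (s1,1)→(s0,0,←)
state=s0 head=4 tape=__1111[1]01   (s0,1)→(s1,1,←)
state=s1 head=3 tape=__111[1]101   (s1,1)→(s0,0,←)
state=s0 head=2 tape=__11[1]0101   (s0,1)→(s1,1,←)
state=s1 head=1 tape=__1[1]10101   (s1,1)→(s0,0,←)
state=s0 head=0 tape=__[1]010101   (s0,1)→(s1,1,←)
state=s1 head=-1 tape=_[_]1010101   (s1,_)→(s0,1,→)
state=s0 head=0 tape=_1[1]010101   (s0,1)→(s1,1,←)
state=s1 head=-1 tape=_[1]1010101   (s1,1)→(s0,0,←)
state=s0 head=-2 tape=[_]01010101
Cell 4 holds 1 when M halts.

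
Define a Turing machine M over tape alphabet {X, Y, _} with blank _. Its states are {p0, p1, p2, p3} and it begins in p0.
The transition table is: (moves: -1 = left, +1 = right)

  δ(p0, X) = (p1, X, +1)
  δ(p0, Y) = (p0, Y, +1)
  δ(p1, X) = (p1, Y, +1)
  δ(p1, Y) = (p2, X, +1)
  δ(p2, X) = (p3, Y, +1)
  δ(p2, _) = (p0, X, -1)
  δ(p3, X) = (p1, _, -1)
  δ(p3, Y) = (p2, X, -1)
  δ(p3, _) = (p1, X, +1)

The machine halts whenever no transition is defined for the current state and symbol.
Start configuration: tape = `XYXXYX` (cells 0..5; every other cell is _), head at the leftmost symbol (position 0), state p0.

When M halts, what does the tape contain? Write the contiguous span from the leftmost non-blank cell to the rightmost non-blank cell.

XXXYXYX

p0 | [X]YXXYX__   read X → write X, move +1, go to p1
p1 | X[Y]XXYX__   read Y → write X, move +1, go to p2
p2 | XX[X]XYX__   read X → write Y, move +1, go to p3
p3 | XXY[X]YX__   read X → write _, move -1, go to p1
p1 | XX[Y]_YX__   read Y → write X, move +1, go to p2
p2 | XXX[_]YX__   read _ → write X, move -1, go to p0
p0 | XX[X]XYX__   read X → write X, move +1, go to p1
p1 | XXX[X]YX__   read X → write Y, move +1, go to p1
p1 | XXXY[Y]X__   read Y → write X, move +1, go to p2
p2 | XXXYX[X]__   read X → write Y, move +1, go to p3
p3 | XXXYXY[_]_   read _ → write X, move +1, go to p1
p1 | XXXYXYX[_]
The non-blank tape span at halt is XXXYXYX.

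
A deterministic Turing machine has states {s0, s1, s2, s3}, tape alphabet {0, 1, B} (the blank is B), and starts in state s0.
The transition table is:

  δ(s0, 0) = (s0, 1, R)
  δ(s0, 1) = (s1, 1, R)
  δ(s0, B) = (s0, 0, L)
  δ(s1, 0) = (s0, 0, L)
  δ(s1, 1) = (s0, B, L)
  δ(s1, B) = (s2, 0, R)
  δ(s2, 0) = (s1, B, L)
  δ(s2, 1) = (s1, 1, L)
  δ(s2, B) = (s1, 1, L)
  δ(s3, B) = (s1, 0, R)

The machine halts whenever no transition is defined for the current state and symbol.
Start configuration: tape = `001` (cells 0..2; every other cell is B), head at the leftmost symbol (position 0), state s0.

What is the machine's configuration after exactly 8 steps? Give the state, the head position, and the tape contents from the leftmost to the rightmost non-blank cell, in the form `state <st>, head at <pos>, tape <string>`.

state s0, head at 2, tape 11101

s0 | [0]01BB   read 0 → write 1, move R, go to s0
s0 | 1[0]1BB   read 0 → write 1, move R, go to s0
s0 | 11[1]BB   read 1 → write 1, move R, go to s1
s1 | 111[B]B   read B → write 0, move R, go to s2
s2 | 1110[B]   read B → write 1, move L, go to s1
s1 | 111[0]1   read 0 → write 0, move L, go to s0
s0 | 11[1]01   read 1 → write 1, move R, go to s1
s1 | 111[0]1   read 0 → write 0, move L, go to s0
s0 | 11[1]01
After 8 steps: state s0, head at 2, tape 11101.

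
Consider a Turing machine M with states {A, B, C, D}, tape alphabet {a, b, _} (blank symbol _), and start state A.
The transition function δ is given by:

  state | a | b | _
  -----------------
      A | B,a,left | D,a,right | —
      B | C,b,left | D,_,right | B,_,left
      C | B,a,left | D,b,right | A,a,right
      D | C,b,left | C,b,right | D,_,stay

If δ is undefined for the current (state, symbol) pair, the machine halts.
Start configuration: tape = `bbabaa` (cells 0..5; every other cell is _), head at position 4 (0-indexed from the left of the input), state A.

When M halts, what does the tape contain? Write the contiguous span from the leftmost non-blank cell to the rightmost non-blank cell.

baaaaba

A | bbab[a]a__   read a → write a, move left, go to B
B | bba[b]aa__   read b → write _, move right, go to D
D | bba_[a]a__   read a → write b, move left, go to C
C | bba[_]ba__   read _ → write a, move right, go to A
A | bbaa[b]a__   read b → write a, move right, go to D
D | bbaaa[a]__   read a → write b, move left, go to C
C | bbaa[a]b__   read a → write a, move left, go to B
B | bba[a]ab__   read a → write b, move left, go to C
C | bb[a]bab__   read a → write a, move left, go to B
B | b[b]abab__   read b → write _, move right, go to D
D | b_[a]bab__   read a → write b, move left, go to C
C | b[_]bbab__   read _ → write a, move right, go to A
A | ba[b]bab__   read b → write a, move right, go to D
D | baa[b]ab__   read b → write b, move right, go to C
C | baab[a]b__   read a → write a, move left, go to B
B | baa[b]ab__   read b → write _, move right, go to D
D | baa_[a]b__   read a → write b, move left, go to C
C | baa[_]bb__   read _ → write a, move right, go to A
A | baaa[b]b__   read b → write a, move right, go to D
D | baaaa[b]__   read b → write b, move right, go to C
C | baaaab[_]_   read _ → write a, move right, go to A
A | baaaaba[_]
The non-blank tape span at halt is baaaaba.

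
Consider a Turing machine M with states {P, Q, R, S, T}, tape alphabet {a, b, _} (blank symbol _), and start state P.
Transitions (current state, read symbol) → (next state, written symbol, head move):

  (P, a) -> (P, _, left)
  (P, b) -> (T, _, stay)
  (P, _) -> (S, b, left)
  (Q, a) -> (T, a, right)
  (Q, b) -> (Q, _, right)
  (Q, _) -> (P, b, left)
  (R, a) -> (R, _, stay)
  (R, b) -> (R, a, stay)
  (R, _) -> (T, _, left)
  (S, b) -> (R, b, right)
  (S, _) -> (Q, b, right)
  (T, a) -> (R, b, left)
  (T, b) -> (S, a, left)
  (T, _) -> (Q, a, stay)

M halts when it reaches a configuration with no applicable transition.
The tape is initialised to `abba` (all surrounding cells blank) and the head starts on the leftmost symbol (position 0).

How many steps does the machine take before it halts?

16

P | ___[a]bba   read a → write _, move left, go to P
P | __[_]_bba   read _ → write b, move left, go to S
S | _[_]b_bba   read _ → write b, move right, go to Q
Q | _b[b]_bba   read b → write _, move right, go to Q
Q | _b_[_]bba   read _ → write b, move left, go to P
P | _b[_]bbba   read _ → write b, move left, go to S
S | _[b]bbbba   read b → write b, move right, go to R
R | _b[b]bbba   read b → write a, move stay, go to R
R | _b[a]bbba   read a → write _, move stay, go to R
R | _b[_]bbba   read _ → write _, move left, go to T
T | _[b]_bbba   read b → write a, move left, go to S
S | [_]a_bbba   read _ → write b, move right, go to Q
Q | b[a]_bbba   read a → write a, move right, go to T
T | ba[_]bbba   read _ → write a, move stay, go to Q
Q | ba[a]bbba   read a → write a, move right, go to T
T | baa[b]bba   read b → write a, move left, go to S
S | ba[a]abba
M halts after 16 transitions.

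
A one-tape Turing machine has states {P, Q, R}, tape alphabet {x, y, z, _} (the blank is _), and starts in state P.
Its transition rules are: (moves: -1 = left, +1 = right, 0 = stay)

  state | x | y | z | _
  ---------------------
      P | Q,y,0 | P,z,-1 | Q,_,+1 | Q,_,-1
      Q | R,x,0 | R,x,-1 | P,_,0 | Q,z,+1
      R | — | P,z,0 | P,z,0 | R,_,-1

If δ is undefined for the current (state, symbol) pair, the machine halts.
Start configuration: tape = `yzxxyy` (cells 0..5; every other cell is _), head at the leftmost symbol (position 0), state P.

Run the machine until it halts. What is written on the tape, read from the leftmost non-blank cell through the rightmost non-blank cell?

zzzzzzxxyy

P | ____[y]zxxyy   read y → write z, move -1, go to P
P | ___[_]zzxxyy   read _ → write _, move -1, go to Q
Q | __[_]_zzxxyy   read _ → write z, move +1, go to Q
Q | __z[_]zzxxyy   read _ → write z, move +1, go to Q
Q | __zz[z]zxxyy   read z → write _, move 0, go to P
P | __zz[_]zxxyy   read _ → write _, move -1, go to Q
Q | __z[z]_zxxyy   read z → write _, move 0, go to P
P | __z[_]_zxxyy   read _ → write _, move -1, go to Q
Q | __[z]__zxxyy   read z → write _, move 0, go to P
P | __[_]__zxxyy   read _ → write _, move -1, go to Q
Q | _[_]___zxxyy   read _ → write z, move +1, go to Q
Q | _z[_]__zxxyy   read _ → write z, move +1, go to Q
Q | _zz[_]_zxxyy   read _ → write z, move +1, go to Q
Q | _zzz[_]zxxyy   read _ → write z, move +1, go to Q
Q | _zzzz[z]xxyy   read z → write _, move 0, go to P
P | _zzzz[_]xxyy   read _ → write _, move -1, go to Q
Q | _zzz[z]_xxyy   read z → write _, move 0, go to P
P | _zzz[_]_xxyy   read _ → write _, move -1, go to Q
Q | _zz[z]__xxyy   read z → write _, move 0, go to P
P | _zz[_]__xxyy   read _ → write _, move -1, go to Q
Q | _z[z]___xxyy   read z → write _, move 0, go to P
P | _z[_]___xxyy   read _ → write _, move -1, go to Q
Q | _[z]____xxyy   read z → write _, move 0, go to P
P | _[_]____xxyy   read _ → write _, move -1, go to Q
Q | [_]_____xxyy   read _ → write z, move +1, go to Q
Q | z[_]____xxyy   read _ → write z, move +1, go to Q
Q | zz[_]___xxyy   read _ → write z, move +1, go to Q
Q | zzz[_]__xxyy   read _ → write z, move +1, go to Q
Q | zzzz[_]_xxyy   read _ → write z, move +1, go to Q
Q | zzzzz[_]xxyy   read _ → write z, move +1, go to Q
Q | zzzzzz[x]xyy   read x → write x, move 0, go to R
R | zzzzzz[x]xyy
The non-blank tape span at halt is zzzzzzxxyy.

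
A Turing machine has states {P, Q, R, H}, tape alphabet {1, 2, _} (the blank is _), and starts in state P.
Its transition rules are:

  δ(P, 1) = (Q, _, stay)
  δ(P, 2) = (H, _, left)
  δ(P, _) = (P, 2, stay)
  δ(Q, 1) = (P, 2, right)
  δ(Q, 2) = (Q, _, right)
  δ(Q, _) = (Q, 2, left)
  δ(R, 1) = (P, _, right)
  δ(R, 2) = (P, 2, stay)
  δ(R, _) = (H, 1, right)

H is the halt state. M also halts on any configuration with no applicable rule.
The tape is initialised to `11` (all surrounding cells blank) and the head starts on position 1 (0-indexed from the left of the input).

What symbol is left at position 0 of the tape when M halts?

state=P head=1 tape=1[1]   (P,1)→(Q,_,stay)
state=Q head=1 tape=1[_]   (Q,_)→(Q,2,left)
state=Q head=0 tape=[1]2   (Q,1)→(P,2,right)
state=P head=1 tape=2[2]   (P,2)→(H,_,left)
state=H head=0 tape=[2]_
Cell 0 holds 2 when M halts.

2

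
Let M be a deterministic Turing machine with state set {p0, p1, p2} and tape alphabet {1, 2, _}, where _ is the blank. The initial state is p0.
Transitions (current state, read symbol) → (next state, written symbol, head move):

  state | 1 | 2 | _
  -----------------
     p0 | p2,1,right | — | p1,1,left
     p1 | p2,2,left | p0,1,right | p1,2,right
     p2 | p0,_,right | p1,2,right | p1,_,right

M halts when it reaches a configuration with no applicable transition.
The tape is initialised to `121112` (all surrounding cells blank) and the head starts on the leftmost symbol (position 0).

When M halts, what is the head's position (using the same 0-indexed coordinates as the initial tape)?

5

state=p0 head=0 tape=[1]21112   (p0,1)→(p2,1,right)
state=p2 head=1 tape=1[2]1112   (p2,2)→(p1,2,right)
state=p1 head=2 tape=12[1]112   (p1,1)→(p2,2,left)
state=p2 head=1 tape=1[2]2112   (p2,2)→(p1,2,right)
state=p1 head=2 tape=12[2]112   (p1,2)→(p0,1,right)
state=p0 head=3 tape=121[1]12   (p0,1)→(p2,1,right)
state=p2 head=4 tape=1211[1]2   (p2,1)→(p0,_,right)
state=p0 head=5 tape=1211_[2]
At halt the head is at cell 5.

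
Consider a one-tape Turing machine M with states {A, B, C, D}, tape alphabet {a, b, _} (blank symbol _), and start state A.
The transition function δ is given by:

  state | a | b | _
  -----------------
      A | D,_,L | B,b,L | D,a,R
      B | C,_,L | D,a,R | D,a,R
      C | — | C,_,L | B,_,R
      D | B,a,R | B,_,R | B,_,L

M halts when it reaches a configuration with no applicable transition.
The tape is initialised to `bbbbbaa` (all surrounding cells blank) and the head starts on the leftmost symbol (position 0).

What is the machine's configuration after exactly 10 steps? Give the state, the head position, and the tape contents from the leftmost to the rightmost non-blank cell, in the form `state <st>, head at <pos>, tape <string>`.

state D, head at 6, tape a_a_a_aa

A | _[b]bbbbaa   read b → write b, move L, go to B
B | [_]bbbbbaa   read _ → write a, move R, go to D
D | a[b]bbbbaa   read b → write _, move R, go to B
B | a_[b]bbbaa   read b → write a, move R, go to D
D | a_a[b]bbaa   read b → write _, move R, go to B
B | a_a_[b]baa   read b → write a, move R, go to D
D | a_a_a[b]aa   read b → write _, move R, go to B
B | a_a_a_[a]a   read a → write _, move L, go to C
C | a_a_a[_]_a   read _ → write _, move R, go to B
B | a_a_a_[_]a   read _ → write a, move R, go to D
D | a_a_a_a[a]
After 10 steps: state D, head at 6, tape a_a_a_aa.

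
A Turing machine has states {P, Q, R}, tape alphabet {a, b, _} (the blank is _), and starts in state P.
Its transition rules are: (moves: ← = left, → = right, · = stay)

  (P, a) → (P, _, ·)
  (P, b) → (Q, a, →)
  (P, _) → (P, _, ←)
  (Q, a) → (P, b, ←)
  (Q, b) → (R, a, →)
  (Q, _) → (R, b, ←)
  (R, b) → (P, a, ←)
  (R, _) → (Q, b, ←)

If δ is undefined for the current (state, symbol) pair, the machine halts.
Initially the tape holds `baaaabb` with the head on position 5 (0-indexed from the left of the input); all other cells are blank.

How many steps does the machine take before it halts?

16

P | baaaa[b]b_   read b → write a, move →, go to Q
Q | baaaaa[b]_   read b → write a, move →, go to R
R | baaaaaa[_]   read _ → write b, move ←, go to Q
Q | baaaaa[a]b   read a → write b, move ←, go to P
P | baaaa[a]bb   read a → write _, move ·, go to P
P | baaaa[_]bb   read _ → write _, move ←, go to P
P | baaa[a]_bb   read a → write _, move ·, go to P
P | baaa[_]_bb   read _ → write _, move ←, go to P
P | baa[a]__bb   read a → write _, move ·, go to P
P | baa[_]__bb   read _ → write _, move ←, go to P
P | ba[a]___bb   read a → write _, move ·, go to P
P | ba[_]___bb   read _ → write _, move ←, go to P
P | b[a]____bb   read a → write _, move ·, go to P
P | b[_]____bb   read _ → write _, move ←, go to P
P | [b]_____bb   read b → write a, move →, go to Q
Q | a[_]____bb   read _ → write b, move ←, go to R
R | [a]b____bb
M halts after 16 transitions.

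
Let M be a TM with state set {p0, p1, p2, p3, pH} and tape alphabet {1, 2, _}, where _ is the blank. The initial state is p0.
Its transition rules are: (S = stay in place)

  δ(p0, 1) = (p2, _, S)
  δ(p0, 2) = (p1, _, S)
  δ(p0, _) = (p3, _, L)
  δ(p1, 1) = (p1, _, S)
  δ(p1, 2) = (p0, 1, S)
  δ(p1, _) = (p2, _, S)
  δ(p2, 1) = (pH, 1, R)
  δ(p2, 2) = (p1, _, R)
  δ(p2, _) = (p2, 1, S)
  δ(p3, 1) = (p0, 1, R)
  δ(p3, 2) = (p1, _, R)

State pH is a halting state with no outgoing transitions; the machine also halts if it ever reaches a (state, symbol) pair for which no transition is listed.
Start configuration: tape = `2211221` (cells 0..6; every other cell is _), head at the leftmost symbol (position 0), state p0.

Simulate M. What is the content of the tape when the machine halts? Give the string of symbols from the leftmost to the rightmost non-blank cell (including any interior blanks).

state=p0 head=0 tape=[2]211221   (p0,2)→(p1,_,S)
state=p1 head=0 tape=[_]211221   (p1,_)→(p2,_,S)
state=p2 head=0 tape=[_]211221   (p2,_)→(p2,1,S)
state=p2 head=0 tape=[1]211221   (p2,1)→(pH,1,R)
state=pH head=1 tape=1[2]11221
The non-blank tape span at halt is 1211221.

1211221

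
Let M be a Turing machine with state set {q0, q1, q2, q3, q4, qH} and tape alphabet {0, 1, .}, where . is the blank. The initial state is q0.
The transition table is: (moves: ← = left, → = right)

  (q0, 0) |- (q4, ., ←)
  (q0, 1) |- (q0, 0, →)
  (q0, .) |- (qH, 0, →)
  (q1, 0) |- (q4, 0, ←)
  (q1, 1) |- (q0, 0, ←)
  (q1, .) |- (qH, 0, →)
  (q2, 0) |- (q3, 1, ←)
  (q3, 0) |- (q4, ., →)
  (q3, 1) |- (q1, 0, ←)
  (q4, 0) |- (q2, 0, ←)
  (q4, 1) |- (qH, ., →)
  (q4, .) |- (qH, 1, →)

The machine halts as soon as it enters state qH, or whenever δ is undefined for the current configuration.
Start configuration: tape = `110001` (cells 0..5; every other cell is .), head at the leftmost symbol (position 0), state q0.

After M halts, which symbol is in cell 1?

q0 | .[1]10001   read 1 → write 0, move →, go to q0
q0 | .0[1]0001   read 1 → write 0, move →, go to q0
q0 | .00[0]001   read 0 → write ., move ←, go to q4
q4 | .0[0].001   read 0 → write 0, move ←, go to q2
q2 | .[0]0.001   read 0 → write 1, move ←, go to q3
q3 | [.]10.001
Cell 1 holds 0 when M halts.

0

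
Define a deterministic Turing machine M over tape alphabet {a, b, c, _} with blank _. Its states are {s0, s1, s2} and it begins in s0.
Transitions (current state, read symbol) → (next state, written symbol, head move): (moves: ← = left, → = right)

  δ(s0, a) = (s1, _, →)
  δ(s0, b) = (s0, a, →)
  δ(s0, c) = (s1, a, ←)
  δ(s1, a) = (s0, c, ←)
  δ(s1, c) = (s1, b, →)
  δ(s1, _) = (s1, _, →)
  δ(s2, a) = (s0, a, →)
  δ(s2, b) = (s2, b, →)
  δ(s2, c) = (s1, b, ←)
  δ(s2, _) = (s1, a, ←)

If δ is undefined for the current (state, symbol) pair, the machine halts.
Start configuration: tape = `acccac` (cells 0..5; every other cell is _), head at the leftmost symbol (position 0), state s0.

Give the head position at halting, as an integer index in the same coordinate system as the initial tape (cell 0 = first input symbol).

0

state=s0 head=0 tape=[a]cccac   (s0,a)→(s1,_,→)
state=s1 head=1 tape=_[c]ccac   (s1,c)→(s1,b,→)
state=s1 head=2 tape=_b[c]cac   (s1,c)→(s1,b,→)
state=s1 head=3 tape=_bb[c]ac   (s1,c)→(s1,b,→)
state=s1 head=4 tape=_bbb[a]c   (s1,a)→(s0,c,←)
state=s0 head=3 tape=_bb[b]cc   (s0,b)→(s0,a,→)
state=s0 head=4 tape=_bba[c]c   (s0,c)→(s1,a,←)
state=s1 head=3 tape=_bb[a]ac   (s1,a)→(s0,c,←)
state=s0 head=2 tape=_b[b]cac   (s0,b)→(s0,a,→)
state=s0 head=3 tape=_ba[c]ac   (s0,c)→(s1,a,←)
state=s1 head=2 tape=_b[a]aac   (s1,a)→(s0,c,←)
state=s0 head=1 tape=_[b]caac   (s0,b)→(s0,a,→)
state=s0 head=2 tape=_a[c]aac   (s0,c)→(s1,a,←)
state=s1 head=1 tape=_[a]aaac   (s1,a)→(s0,c,←)
state=s0 head=0 tape=[_]caaac
At halt the head is at cell 0.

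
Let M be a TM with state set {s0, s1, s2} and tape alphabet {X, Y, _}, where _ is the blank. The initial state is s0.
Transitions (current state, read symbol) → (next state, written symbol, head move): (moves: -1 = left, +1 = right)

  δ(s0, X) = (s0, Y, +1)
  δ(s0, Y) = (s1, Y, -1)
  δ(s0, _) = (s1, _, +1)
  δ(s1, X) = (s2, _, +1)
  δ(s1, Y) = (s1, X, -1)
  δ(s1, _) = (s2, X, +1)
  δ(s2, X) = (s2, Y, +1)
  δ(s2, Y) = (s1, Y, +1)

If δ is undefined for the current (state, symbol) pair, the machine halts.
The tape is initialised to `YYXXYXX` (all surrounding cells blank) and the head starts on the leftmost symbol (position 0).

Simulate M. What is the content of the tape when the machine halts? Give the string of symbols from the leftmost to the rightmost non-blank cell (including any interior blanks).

s0 | _[Y]YXXYXX_   read Y → write Y, move -1, go to s1
s1 | [_]YYXXYXX_   read _ → write X, move +1, go to s2
s2 | X[Y]YXXYXX_   read Y → write Y, move +1, go to s1
s1 | XY[Y]XXYXX_   read Y → write X, move -1, go to s1
s1 | X[Y]XXXYXX_   read Y → write X, move -1, go to s1
s1 | [X]XXXXYXX_   read X → write _, move +1, go to s2
s2 | _[X]XXXYXX_   read X → write Y, move +1, go to s2
s2 | _Y[X]XXYXX_   read X → write Y, move +1, go to s2
s2 | _YY[X]XYXX_   read X → write Y, move +1, go to s2
s2 | _YYY[X]YXX_   read X → write Y, move +1, go to s2
s2 | _YYYY[Y]XX_   read Y → write Y, move +1, go to s1
s1 | _YYYYY[X]X_   read X → write _, move +1, go to s2
s2 | _YYYYY_[X]_   read X → write Y, move +1, go to s2
s2 | _YYYYY_Y[_]
The non-blank tape span at halt is YYYYY_Y.

YYYYY_Y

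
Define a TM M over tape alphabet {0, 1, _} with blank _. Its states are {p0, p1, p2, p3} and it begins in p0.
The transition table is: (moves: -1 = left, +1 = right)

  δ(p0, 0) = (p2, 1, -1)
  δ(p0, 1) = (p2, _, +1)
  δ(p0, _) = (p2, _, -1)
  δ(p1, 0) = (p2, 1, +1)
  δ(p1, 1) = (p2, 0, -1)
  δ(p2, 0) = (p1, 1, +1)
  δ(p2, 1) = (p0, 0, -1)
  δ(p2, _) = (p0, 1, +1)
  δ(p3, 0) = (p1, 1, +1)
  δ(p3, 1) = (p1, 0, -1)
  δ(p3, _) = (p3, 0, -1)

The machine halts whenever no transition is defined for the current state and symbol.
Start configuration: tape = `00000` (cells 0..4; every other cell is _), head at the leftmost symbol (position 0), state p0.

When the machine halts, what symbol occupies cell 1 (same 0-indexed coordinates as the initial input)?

1

p0 | _[0]0000__   read 0 → write 1, move -1, go to p2
p2 | [_]10000__   read _ → write 1, move +1, go to p0
p0 | 1[1]0000__   read 1 → write _, move +1, go to p2
p2 | 1_[0]000__   read 0 → write 1, move +1, go to p1
p1 | 1_1[0]00__   read 0 → write 1, move +1, go to p2
p2 | 1_11[0]0__   read 0 → write 1, move +1, go to p1
p1 | 1_111[0]__   read 0 → write 1, move +1, go to p2
p2 | 1_1111[_]_   read _ → write 1, move +1, go to p0
p0 | 1_11111[_]   read _ → write _, move -1, go to p2
p2 | 1_1111[1]_   read 1 → write 0, move -1, go to p0
p0 | 1_111[1]0_   read 1 → write _, move +1, go to p2
p2 | 1_111_[0]_   read 0 → write 1, move +1, go to p1
p1 | 1_111_1[_]
Cell 1 holds 1 when M halts.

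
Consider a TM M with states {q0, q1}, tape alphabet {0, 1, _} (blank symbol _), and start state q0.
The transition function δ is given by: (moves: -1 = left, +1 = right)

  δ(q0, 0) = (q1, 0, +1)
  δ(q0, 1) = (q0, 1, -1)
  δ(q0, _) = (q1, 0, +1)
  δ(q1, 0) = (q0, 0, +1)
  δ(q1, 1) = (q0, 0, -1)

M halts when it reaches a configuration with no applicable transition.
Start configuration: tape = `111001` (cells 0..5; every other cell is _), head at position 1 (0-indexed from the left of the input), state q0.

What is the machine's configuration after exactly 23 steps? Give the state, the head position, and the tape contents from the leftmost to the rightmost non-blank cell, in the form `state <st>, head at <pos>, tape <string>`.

q0 | _1[1]1001_   read 1 → write 1, move -1, go to q0
q0 | _[1]11001_   read 1 → write 1, move -1, go to q0
q0 | [_]111001_   read _ → write 0, move +1, go to q1
q1 | 0[1]11001_   read 1 → write 0, move -1, go to q0
q0 | [0]011001_   read 0 → write 0, move +1, go to q1
q1 | 0[0]11001_   read 0 → write 0, move +1, go to q0
q0 | 00[1]1001_   read 1 → write 1, move -1, go to q0
q0 | 0[0]11001_   read 0 → write 0, move +1, go to q1
q1 | 00[1]1001_   read 1 → write 0, move -1, go to q0
q0 | 0[0]01001_   read 0 → write 0, move +1, go to q1
q1 | 00[0]1001_   read 0 → write 0, move +1, go to q0
q0 | 000[1]001_   read 1 → write 1, move -1, go to q0
q0 | 00[0]1001_   read 0 → write 0, move +1, go to q1
q1 | 000[1]001_   read 1 → write 0, move -1, go to q0
q0 | 00[0]0001_   read 0 → write 0, move +1, go to q1
q1 | 000[0]001_   read 0 → write 0, move +1, go to q0
q0 | 0000[0]01_   read 0 → write 0, move +1, go to q1
q1 | 00000[0]1_   read 0 → write 0, move +1, go to q0
q0 | 000000[1]_   read 1 → write 1, move -1, go to q0
q0 | 00000[0]1_   read 0 → write 0, move +1, go to q1
q1 | 000000[1]_   read 1 → write 0, move -1, go to q0
q0 | 00000[0]0_   read 0 → write 0, move +1, go to q1
q1 | 000000[0]_   read 0 → write 0, move +1, go to q0
q0 | 0000000[_]
After 23 steps: state q0, head at 6, tape 0000000.

state q0, head at 6, tape 0000000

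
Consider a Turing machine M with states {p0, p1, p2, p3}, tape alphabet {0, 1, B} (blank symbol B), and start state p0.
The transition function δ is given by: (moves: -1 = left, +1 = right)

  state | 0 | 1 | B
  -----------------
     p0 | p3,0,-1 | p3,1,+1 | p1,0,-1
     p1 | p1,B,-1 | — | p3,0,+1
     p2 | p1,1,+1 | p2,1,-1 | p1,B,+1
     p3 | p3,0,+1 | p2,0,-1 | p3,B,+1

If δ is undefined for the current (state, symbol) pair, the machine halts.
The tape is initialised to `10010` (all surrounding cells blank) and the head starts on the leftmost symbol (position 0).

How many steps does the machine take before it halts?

6

p0 | [1]0010   read 1 → write 1, move +1, go to p3
p3 | 1[0]010   read 0 → write 0, move +1, go to p3
p3 | 10[0]10   read 0 → write 0, move +1, go to p3
p3 | 100[1]0   read 1 → write 0, move -1, go to p2
p2 | 10[0]00   read 0 → write 1, move +1, go to p1
p1 | 101[0]0   read 0 → write B, move -1, go to p1
p1 | 10[1]B0
M halts after 6 transitions.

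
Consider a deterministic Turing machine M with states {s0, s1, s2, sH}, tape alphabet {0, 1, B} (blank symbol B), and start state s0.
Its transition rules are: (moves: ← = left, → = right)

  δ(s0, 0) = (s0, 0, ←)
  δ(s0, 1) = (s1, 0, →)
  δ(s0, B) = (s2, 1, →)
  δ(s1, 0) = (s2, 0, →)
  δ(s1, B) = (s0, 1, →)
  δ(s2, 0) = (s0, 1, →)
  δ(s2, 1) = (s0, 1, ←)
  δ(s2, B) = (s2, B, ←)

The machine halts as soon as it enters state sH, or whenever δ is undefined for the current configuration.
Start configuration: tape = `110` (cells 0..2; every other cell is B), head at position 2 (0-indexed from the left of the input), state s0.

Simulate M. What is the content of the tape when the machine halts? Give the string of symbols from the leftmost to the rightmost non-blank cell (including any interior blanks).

1001

s0 | 11[0]BB   read 0 → write 0, move ←, go to s0
s0 | 1[1]0BB   read 1 → write 0, move →, go to s1
s1 | 10[0]BB   read 0 → write 0, move →, go to s2
s2 | 100[B]B   read B → write B, move ←, go to s2
s2 | 10[0]BB   read 0 → write 1, move →, go to s0
s0 | 101[B]B   read B → write 1, move →, go to s2
s2 | 1011[B]   read B → write B, move ←, go to s2
s2 | 101[1]B   read 1 → write 1, move ←, go to s0
s0 | 10[1]1B   read 1 → write 0, move →, go to s1
s1 | 100[1]B
The non-blank tape span at halt is 1001.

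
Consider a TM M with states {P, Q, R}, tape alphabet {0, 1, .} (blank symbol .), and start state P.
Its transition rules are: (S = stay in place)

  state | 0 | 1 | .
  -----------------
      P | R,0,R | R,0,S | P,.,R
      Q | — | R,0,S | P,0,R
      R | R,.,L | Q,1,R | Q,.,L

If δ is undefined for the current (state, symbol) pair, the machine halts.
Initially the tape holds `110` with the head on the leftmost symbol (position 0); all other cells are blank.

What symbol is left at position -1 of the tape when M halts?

state=P head=0 tape=..[1]10.   (P,1)→(R,0,S)
state=R head=0 tape=..[0]10.   (R,0)→(R,.,L)
state=R head=-1 tape=.[.].10.   (R,.)→(Q,.,L)
state=Q head=-2 tape=[.]..10.   (Q,.)→(P,0,R)
state=P head=-1 tape=0[.].10.   (P,.)→(P,.,R)
state=P head=0 tape=0.[.]10.   (P,.)→(P,.,R)
state=P head=1 tape=0..[1]0.   (P,1)→(R,0,S)
state=R head=1 tape=0..[0]0.   (R,0)→(R,.,L)
state=R head=0 tape=0.[.].0.   (R,.)→(Q,.,L)
state=Q head=-1 tape=0[.]..0.   (Q,.)→(P,0,R)
state=P head=0 tape=00[.].0.   (P,.)→(P,.,R)
state=P head=1 tape=00.[.]0.   (P,.)→(P,.,R)
state=P head=2 tape=00..[0].   (P,0)→(R,0,R)
state=R head=3 tape=00..0[.]   (R,.)→(Q,.,L)
state=Q head=2 tape=00..[0].
Cell -1 holds 0 when M halts.

0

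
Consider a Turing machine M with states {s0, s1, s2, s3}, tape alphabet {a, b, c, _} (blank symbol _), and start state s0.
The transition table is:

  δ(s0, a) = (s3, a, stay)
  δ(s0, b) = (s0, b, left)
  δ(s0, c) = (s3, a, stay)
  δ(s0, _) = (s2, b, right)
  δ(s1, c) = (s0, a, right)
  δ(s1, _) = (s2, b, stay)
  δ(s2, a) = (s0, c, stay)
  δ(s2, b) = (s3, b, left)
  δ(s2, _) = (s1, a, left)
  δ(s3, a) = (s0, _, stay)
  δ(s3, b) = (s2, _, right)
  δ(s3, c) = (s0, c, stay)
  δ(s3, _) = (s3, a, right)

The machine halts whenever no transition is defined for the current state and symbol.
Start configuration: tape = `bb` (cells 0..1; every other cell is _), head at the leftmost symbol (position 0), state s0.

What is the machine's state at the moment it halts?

s1

state=s0 head=0 tape=_[b]b__   (s0,b)→(s0,b,left)
state=s0 head=-1 tape=[_]bb__   (s0,_)→(s2,b,right)
state=s2 head=0 tape=b[b]b__   (s2,b)→(s3,b,left)
state=s3 head=-1 tape=[b]bb__   (s3,b)→(s2,_,right)
state=s2 head=0 tape=_[b]b__   (s2,b)→(s3,b,left)
state=s3 head=-1 tape=[_]bb__   (s3,_)→(s3,a,right)
state=s3 head=0 tape=a[b]b__   (s3,b)→(s2,_,right)
state=s2 head=1 tape=a_[b]__   (s2,b)→(s3,b,left)
state=s3 head=0 tape=a[_]b__   (s3,_)→(s3,a,right)
state=s3 head=1 tape=aa[b]__   (s3,b)→(s2,_,right)
state=s2 head=2 tape=aa_[_]_   (s2,_)→(s1,a,left)
state=s1 head=1 tape=aa[_]a_   (s1,_)→(s2,b,stay)
state=s2 head=1 tape=aa[b]a_   (s2,b)→(s3,b,left)
state=s3 head=0 tape=a[a]ba_   (s3,a)→(s0,_,stay)
state=s0 head=0 tape=a[_]ba_   (s0,_)→(s2,b,right)
state=s2 head=1 tape=ab[b]a_   (s2,b)→(s3,b,left)
state=s3 head=0 tape=a[b]ba_   (s3,b)→(s2,_,right)
state=s2 head=1 tape=a_[b]a_   (s2,b)→(s3,b,left)
state=s3 head=0 tape=a[_]ba_   (s3,_)→(s3,a,right)
state=s3 head=1 tape=aa[b]a_   (s3,b)→(s2,_,right)
state=s2 head=2 tape=aa_[a]_   (s2,a)→(s0,c,stay)
state=s0 head=2 tape=aa_[c]_   (s0,c)→(s3,a,stay)
state=s3 head=2 tape=aa_[a]_   (s3,a)→(s0,_,stay)
state=s0 head=2 tape=aa_[_]_   (s0,_)→(s2,b,right)
state=s2 head=3 tape=aa_b[_]   (s2,_)→(s1,a,left)
state=s1 head=2 tape=aa_[b]a
No transition is defined for (s1, b); M halts in state s1.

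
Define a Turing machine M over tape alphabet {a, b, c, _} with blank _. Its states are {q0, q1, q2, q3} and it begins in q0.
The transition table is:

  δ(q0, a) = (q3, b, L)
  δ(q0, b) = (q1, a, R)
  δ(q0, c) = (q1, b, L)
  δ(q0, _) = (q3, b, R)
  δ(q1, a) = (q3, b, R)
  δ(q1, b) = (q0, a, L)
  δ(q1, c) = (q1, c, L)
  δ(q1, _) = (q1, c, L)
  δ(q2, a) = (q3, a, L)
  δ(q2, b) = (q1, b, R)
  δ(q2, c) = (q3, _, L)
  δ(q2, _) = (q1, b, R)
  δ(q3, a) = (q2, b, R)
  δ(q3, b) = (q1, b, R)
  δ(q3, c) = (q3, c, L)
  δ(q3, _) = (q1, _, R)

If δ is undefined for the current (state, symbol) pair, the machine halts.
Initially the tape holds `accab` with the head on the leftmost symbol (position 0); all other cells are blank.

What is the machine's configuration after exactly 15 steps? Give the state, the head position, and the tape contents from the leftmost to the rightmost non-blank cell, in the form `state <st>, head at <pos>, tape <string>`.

state q0, head at -1, tape aaccab

state=q0 head=0 tape=_[a]ccab   (q0,a)→(q3,b,L)
state=q3 head=-1 tape=[_]bccab   (q3,_)→(q1,_,R)
state=q1 head=0 tape=_[b]ccab   (q1,b)→(q0,a,L)
state=q0 head=-1 tape=[_]accab   (q0,_)→(q3,b,R)
state=q3 head=0 tape=b[a]ccab   (q3,a)→(q2,b,R)
state=q2 head=1 tape=bb[c]cab   (q2,c)→(q3,_,L)
state=q3 head=0 tape=b[b]_cab   (q3,b)→(q1,b,R)
state=q1 head=1 tape=bb[_]cab   (q1,_)→(q1,c,L)
state=q1 head=0 tape=b[b]ccab   (q1,b)→(q0,a,L)
state=q0 head=-1 tape=[b]accab   (q0,b)→(q1,a,R)
state=q1 head=0 tape=a[a]ccab   (q1,a)→(q3,b,R)
state=q3 head=1 tape=ab[c]cab   (q3,c)→(q3,c,L)
state=q3 head=0 tape=a[b]ccab   (q3,b)→(q1,b,R)
state=q1 head=1 tape=ab[c]cab   (q1,c)→(q1,c,L)
state=q1 head=0 tape=a[b]ccab   (q1,b)→(q0,a,L)
state=q0 head=-1 tape=[a]accab
After 15 steps: state q0, head at -1, tape aaccab.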